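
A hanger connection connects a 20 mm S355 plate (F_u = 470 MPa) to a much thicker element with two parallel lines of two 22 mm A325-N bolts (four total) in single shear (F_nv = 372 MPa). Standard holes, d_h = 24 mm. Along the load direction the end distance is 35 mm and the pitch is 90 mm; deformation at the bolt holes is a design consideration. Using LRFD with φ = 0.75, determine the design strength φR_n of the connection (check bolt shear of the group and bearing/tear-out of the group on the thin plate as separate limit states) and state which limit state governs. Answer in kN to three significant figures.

424 kN (bolt shear governs)

Bolt shear: A_b = π·22²/4 = 380.1 mm²; R_n = 372 × 380.1 × 4 × 1 / 1000 = 565.6 kN → 0.75 × 565.6 = 424 kN.
Bearing (1.2 l_c t F_u ≤ 2.4 d t F_u): upper limit = 2.4·22·20·470 / 1000 = 496.3 kN.
  Edge l_c = 35 − 24/2 = 23 → r_n = 259.4 kN; interior l_c = 90 − 24 = 66 → r_n = 496.3 kN.
  R_n,bearing = 2·259.4 + 2·496.3 = 1512 kN → 0.75 × 1512 = 1130 kN.
Bolt shear governs: 424 kN.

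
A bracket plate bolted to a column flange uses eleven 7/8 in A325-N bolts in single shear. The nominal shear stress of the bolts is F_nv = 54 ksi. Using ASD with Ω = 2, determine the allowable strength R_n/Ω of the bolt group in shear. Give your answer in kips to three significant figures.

179 kips

A_b = π × 0.875² / 4 = 0.6013 in².
R_n = F_nv · A_b · n · n_s = 54 × 0.6013 × 11 × 1 = 357.2 kips.
Allowable strength R_n/Ω = 357.2 / 2 = 179 kips.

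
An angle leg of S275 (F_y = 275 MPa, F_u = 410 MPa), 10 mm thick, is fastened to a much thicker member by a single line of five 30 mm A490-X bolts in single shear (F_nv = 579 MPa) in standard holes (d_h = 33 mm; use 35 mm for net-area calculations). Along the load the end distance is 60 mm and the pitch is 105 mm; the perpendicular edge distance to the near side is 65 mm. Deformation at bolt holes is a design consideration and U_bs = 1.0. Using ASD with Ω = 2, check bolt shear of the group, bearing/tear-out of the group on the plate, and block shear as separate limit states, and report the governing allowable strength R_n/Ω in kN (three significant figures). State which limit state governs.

493 kN (block shear governs)

Bolt shear: A_b = π·30²/4 = 706.9 mm²; R_n = 579 × 706.9 × 5 × 1 / 1000 = 2046 kN → 2046 / 2 = 1020 kN.
Bearing: edge l_c = 43.5, r_n = 214 kN; interior l_c = 72, r_n = 295.2 kN; R_n = 214 + 4·295.2 = 1395 kN → 697 kN.
Block shear: A_gv = 4800, A_nv = 3225, A_nt = 475 mm²; R_n = min(0.6F_uA_nv, 0.6F_yA_gv) + U_bs·F_u·A_nt = 986.8 kN → 493 kN.
Block shear governs: 493 kN.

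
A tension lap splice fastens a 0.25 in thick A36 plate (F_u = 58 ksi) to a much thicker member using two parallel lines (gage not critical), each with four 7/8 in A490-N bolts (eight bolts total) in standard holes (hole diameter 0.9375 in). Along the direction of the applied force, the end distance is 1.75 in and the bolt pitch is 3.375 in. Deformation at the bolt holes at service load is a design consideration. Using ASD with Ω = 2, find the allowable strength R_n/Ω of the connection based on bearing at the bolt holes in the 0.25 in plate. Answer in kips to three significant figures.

114 kips

Per bolt r_n = 1.2 l_c t F_u ≤ 2.4 d t F_u; upper limit = 2.4 × 0.875 × 0.25 × 58 = 30.45 kips.
Edge bolt: l_c = 1.75 − 0.9375/2 = 1.281 in → 1.2 × 1.281 × 0.25 × 58 = 22.29 → r_n = 22.29 kips.
Interior bolts: l_c = 3.375 − 0.9375 = 2.438 in → 1.2 × 2.438 × 0.25 × 58 = 42.41 → r_n = 30.45 kips.
R_n = 2 × 22.29 + 6 × 30.45 = 227.3 kips.
Allowable strength R_n/Ω = 227.3 / 2 = 114 kips.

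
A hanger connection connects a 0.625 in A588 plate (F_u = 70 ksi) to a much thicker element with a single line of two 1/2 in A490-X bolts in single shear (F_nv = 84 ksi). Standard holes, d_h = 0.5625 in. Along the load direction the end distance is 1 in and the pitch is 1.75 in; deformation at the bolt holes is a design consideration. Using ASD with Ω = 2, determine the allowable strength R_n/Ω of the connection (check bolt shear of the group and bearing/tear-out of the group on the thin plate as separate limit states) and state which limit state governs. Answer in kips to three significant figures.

Bolt shear: A_b = π·0.5²/4 = 0.1963 in²; R_n = 84 × 0.1963 × 2 × 1 = 32.99 kips → 32.99 / 2 = 16.5 kips.
Bearing (1.2 l_c t F_u ≤ 2.4 d t F_u): upper limit = 2.4·0.5·0.625·70 = 52.5 kips.
  Edge l_c = 1 − 0.5625/2 = 0.7188 → r_n = 37.73 kips; interior l_c = 1.75 − 0.5625 = 1.188 → r_n = 52.5 kips.
  R_n,bearing = 1·37.73 + 1·52.5 = 90.23 kips → 90.23 / 2 = 45.1 kips.
Bolt shear governs: 16.5 kips.

16.5 kips (bolt shear governs)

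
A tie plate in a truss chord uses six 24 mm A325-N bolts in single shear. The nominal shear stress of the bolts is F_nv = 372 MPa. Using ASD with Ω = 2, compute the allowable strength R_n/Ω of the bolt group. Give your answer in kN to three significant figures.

505 kN

A_b = π × 24² / 4 = 452.4 mm².
R_n = F_nv · A_b · n · n_s = 372 × 452.4 × 6 × 1 / 1000 = 1010 kN.
Allowable strength R_n/Ω = 1010 / 2 = 505 kN.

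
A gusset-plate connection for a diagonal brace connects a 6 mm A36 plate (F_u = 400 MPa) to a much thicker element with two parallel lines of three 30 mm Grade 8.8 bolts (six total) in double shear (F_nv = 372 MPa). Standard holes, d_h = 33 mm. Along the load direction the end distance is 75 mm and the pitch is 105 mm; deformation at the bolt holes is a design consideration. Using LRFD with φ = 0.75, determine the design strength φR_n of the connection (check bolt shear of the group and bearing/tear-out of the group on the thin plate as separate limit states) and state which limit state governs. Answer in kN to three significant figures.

Bolt shear: A_b = π·30²/4 = 706.9 mm²; R_n = 372 × 706.9 × 6 × 2 / 1000 = 3155 kN → 0.75 × 3155 = 2370 kN.
Bearing (1.2 l_c t F_u ≤ 2.4 d t F_u): upper limit = 2.4·30·6·400 / 1000 = 172.8 kN.
  Edge l_c = 75 − 33/2 = 58.5 → r_n = 168.5 kN; interior l_c = 105 − 33 = 72 → r_n = 172.8 kN.
  R_n,bearing = 2·168.5 + 4·172.8 = 1028 kN → 0.75 × 1028 = 771 kN.
Bearing governs: 771 kN.

771 kN (bearing governs)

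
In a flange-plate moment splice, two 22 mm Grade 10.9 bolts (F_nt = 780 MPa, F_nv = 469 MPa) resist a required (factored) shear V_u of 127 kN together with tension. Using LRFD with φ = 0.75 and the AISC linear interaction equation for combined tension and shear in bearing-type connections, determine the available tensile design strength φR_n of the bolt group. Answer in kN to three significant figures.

A_b = π·22²/4 = 380.1 mm²; f_rv = 127 × 1000 / (2 × 380.1) = 167 MPa.
F'_nt = 1.3 F_nt − (F_nt / φF_nv) f_rv = 1.3·780 − (780/(0.75·469))·167 = 643.6 MPa, capped at F_nt → F'_nt = 643.6 MPa.
R_n = F'_nt · A_b · n = 643.6 × 380.1 × 2 / 1000 = 489.3 kN.
Design strength φR_n = 0.75 × 489.3 = 367 kN.

367 kN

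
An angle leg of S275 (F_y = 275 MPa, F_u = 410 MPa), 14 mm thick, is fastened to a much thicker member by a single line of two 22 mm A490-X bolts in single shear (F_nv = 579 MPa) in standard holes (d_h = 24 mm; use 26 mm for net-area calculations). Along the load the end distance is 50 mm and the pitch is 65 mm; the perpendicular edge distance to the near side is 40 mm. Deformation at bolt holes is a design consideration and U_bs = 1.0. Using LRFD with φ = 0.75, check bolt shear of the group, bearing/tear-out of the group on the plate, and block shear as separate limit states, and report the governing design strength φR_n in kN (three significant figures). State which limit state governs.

313 kN (block shear governs)

Bolt shear: A_b = π·22²/4 = 380.1 mm²; R_n = 579 × 380.1 × 2 × 1 / 1000 = 440.2 kN → 0.75 × 440.2 = 330 kN.
Bearing: edge l_c = 38, r_n = 261.7 kN; interior l_c = 41, r_n = 282.4 kN; R_n = 261.7 + 1·282.4 = 544.2 kN → 408 kN.
Block shear: A_gv = 1610, A_nv = 1064, A_nt = 378 mm²; R_n = min(0.6F_uA_nv, 0.6F_yA_gv) + U_bs·F_u·A_nt = 416.7 kN → 313 kN.
Block shear governs: 313 kN.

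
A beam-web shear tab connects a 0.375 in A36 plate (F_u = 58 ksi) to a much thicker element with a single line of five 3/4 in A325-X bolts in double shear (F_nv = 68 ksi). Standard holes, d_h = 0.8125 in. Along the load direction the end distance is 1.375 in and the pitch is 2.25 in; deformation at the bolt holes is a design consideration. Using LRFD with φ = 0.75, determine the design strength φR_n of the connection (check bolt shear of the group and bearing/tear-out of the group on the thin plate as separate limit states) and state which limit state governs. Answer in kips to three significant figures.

Bolt shear: A_b = π·0.75²/4 = 0.4418 in²; R_n = 68 × 0.4418 × 5 × 2 = 300.4 kips → 0.75 × 300.4 = 225 kips.
Bearing (1.2 l_c t F_u ≤ 2.4 d t F_u): upper limit = 2.4·0.75·0.375·58 = 39.15 kips.
  Edge l_c = 1.375 − 0.8125/2 = 0.9688 → r_n = 25.28 kips; interior l_c = 2.25 − 0.8125 = 1.438 → r_n = 37.52 kips.
  R_n,bearing = 1·25.28 + 4·37.52 = 175.4 kips → 0.75 × 175.4 = 132 kips.
Bearing governs: 132 kips.

132 kips (bearing governs)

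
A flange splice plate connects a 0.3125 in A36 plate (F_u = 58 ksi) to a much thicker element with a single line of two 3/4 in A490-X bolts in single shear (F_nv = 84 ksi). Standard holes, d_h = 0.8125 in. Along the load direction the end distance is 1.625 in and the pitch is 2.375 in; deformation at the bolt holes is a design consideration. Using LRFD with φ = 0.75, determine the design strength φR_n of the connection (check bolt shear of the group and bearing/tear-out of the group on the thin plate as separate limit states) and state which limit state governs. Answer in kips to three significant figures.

44.3 kips (bearing governs)

Bolt shear: A_b = π·0.75²/4 = 0.4418 in²; R_n = 84 × 0.4418 × 2 × 1 = 74.22 kips → 0.75 × 74.22 = 55.7 kips.
Bearing (1.2 l_c t F_u ≤ 2.4 d t F_u): upper limit = 2.4·0.75·0.3125·58 = 32.62 kips.
  Edge l_c = 1.625 − 0.8125/2 = 1.219 → r_n = 26.51 kips; interior l_c = 2.375 − 0.8125 = 1.562 → r_n = 32.62 kips.
  R_n,bearing = 1·26.51 + 1·32.62 = 59.13 kips → 0.75 × 59.13 = 44.3 kips.
Bearing governs: 44.3 kips.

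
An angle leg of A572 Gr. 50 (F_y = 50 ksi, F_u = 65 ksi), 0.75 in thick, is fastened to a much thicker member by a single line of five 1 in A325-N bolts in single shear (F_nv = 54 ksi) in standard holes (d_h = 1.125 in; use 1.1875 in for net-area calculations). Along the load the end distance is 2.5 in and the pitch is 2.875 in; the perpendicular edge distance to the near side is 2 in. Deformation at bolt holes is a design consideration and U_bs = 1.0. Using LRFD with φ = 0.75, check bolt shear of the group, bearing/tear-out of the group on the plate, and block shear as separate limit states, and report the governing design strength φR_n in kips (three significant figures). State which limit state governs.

Bolt shear: A_b = π·1²/4 = 0.7854 in²; R_n = 54 × 0.7854 × 5 × 1 = 212.1 kips → 0.75 × 212.1 = 159 kips.
Bearing: edge l_c = 1.938, r_n = 113.3 kips; interior l_c = 1.75, r_n = 102.4 kips; R_n = 113.3 + 4·102.4 = 522.8 kips → 392 kips.
Block shear: A_gv = 10.5, A_nv = 6.492, A_nt = 1.055 in²; R_n = min(0.6F_uA_nv, 0.6F_yA_gv) + U_bs·F_u·A_nt = 321.8 kips → 241 kips.
Bolt shear governs: 159 kips.

159 kips (bolt shear governs)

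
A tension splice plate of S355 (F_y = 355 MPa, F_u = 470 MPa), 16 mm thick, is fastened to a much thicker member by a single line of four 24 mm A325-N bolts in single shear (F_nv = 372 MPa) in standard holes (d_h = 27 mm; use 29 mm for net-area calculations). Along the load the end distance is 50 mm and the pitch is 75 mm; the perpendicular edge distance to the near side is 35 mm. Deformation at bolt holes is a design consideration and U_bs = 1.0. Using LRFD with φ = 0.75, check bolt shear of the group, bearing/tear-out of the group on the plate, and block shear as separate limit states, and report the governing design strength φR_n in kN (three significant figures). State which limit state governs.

Bolt shear: A_b = π·24²/4 = 452.4 mm²; R_n = 372 × 452.4 × 4 × 1 / 1000 = 673.2 kN → 0.75 × 673.2 = 505 kN.
Bearing: edge l_c = 36.5, r_n = 329.4 kN; interior l_c = 48, r_n = 433.2 kN; R_n = 329.4 + 3·433.2 = 1629 kN → 1220 kN.
Block shear: A_gv = 4400, A_nv = 2776, A_nt = 328 mm²; R_n = min(0.6F_uA_nv, 0.6F_yA_gv) + U_bs·F_u·A_nt = 937 kN → 703 kN.
Bolt shear governs: 505 kN.

505 kN (bolt shear governs)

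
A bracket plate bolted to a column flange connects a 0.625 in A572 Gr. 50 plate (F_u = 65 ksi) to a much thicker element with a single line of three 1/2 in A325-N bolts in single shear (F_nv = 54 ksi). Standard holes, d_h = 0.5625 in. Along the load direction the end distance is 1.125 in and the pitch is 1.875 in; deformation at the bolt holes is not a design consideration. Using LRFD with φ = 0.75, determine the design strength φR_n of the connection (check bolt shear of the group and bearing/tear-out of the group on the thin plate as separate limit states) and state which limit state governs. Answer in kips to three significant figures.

Bolt shear: A_b = π·0.5²/4 = 0.1963 in²; R_n = 54 × 0.1963 × 3 × 1 = 31.81 kips → 0.75 × 31.81 = 23.9 kips.
Bearing (1.5 l_c t F_u ≤ 3.0 d t F_u): upper limit = 3.0·0.5·0.625·65 = 60.94 kips.
  Edge l_c = 1.125 − 0.5625/2 = 0.8438 → r_n = 51.42 kips; interior l_c = 1.875 − 0.5625 = 1.312 → r_n = 60.94 kips.
  R_n,bearing = 1·51.42 + 2·60.94 = 173.3 kips → 0.75 × 173.3 = 130 kips.
Bolt shear governs: 23.9 kips.

23.9 kips (bolt shear governs)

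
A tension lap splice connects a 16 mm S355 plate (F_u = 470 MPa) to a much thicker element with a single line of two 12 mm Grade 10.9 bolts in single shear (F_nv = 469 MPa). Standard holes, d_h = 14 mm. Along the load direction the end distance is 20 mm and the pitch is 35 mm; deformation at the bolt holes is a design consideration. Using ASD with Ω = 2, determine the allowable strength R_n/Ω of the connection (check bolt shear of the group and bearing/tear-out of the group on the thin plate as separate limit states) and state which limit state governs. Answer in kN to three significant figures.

Bolt shear: A_b = π·12²/4 = 113.1 mm²; R_n = 469 × 113.1 × 2 × 1 / 1000 = 106.1 kN → 106.1 / 2 = 53 kN.
Bearing (1.2 l_c t F_u ≤ 2.4 d t F_u): upper limit = 2.4·12·16·470 / 1000 = 216.6 kN.
  Edge l_c = 20 − 14/2 = 13 → r_n = 117.3 kN; interior l_c = 35 − 14 = 21 → r_n = 189.5 kN.
  R_n,bearing = 1·117.3 + 1·189.5 = 306.8 kN → 306.8 / 2 = 153 kN.
Bolt shear governs: 53 kN.

53 kN (bolt shear governs)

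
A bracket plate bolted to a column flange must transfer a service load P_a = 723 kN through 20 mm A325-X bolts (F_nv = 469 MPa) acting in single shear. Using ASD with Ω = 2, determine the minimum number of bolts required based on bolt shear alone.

10 bolts

A_b = π·20²/4 = 314.2 mm².
Per-bolt allowable strength R_n/Ω = 469 × 314.2 × 1 / 1000 / 2 = 73.67 kN.
n ≥ 723 / 73.67 = 9.814 → use 10 bolts.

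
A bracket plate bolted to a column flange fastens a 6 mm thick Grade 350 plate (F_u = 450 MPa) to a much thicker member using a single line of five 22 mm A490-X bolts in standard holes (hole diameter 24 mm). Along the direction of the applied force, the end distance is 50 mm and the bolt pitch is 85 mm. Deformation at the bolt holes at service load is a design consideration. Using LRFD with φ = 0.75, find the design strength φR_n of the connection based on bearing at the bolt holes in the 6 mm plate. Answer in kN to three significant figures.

520 kN

Per bolt r_n = 1.2 l_c t F_u ≤ 2.4 d t F_u; upper limit = 2.4 × 22 × 6 × 450 / 1000 = 142.6 kN.
Edge bolt: l_c = 50 − 24/2 = 38 mm → 1.2 × 38 × 6 × 450 / 1000 = 123.1 → r_n = 123.1 kN.
Interior bolts: l_c = 85 − 24 = 61 mm → 1.2 × 61 × 6 × 450 / 1000 = 197.6 → r_n = 142.6 kN.
R_n = 1 × 123.1 + 4 × 142.6 = 693.4 kN.
Design strength φR_n = 0.75 × 693.4 = 520 kN.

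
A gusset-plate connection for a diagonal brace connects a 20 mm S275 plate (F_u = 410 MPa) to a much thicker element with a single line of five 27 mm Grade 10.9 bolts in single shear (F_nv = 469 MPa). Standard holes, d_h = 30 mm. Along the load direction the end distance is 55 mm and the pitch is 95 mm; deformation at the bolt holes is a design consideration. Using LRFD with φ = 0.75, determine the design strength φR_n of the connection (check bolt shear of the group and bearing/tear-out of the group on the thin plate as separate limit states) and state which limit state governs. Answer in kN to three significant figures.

Bolt shear: A_b = π·27²/4 = 572.6 mm²; R_n = 469 × 572.6 × 5 × 1 / 1000 = 1343 kN → 0.75 × 1343 = 1010 kN.
Bearing (1.2 l_c t F_u ≤ 2.4 d t F_u): upper limit = 2.4·27·20·410 / 1000 = 531.4 kN.
  Edge l_c = 55 − 30/2 = 40 → r_n = 393.6 kN; interior l_c = 95 − 30 = 65 → r_n = 531.4 kN.
  R_n,bearing = 1·393.6 + 4·531.4 = 2519 kN → 0.75 × 2519 = 1890 kN.
Bolt shear governs: 1010 kN.

1010 kN (bolt shear governs)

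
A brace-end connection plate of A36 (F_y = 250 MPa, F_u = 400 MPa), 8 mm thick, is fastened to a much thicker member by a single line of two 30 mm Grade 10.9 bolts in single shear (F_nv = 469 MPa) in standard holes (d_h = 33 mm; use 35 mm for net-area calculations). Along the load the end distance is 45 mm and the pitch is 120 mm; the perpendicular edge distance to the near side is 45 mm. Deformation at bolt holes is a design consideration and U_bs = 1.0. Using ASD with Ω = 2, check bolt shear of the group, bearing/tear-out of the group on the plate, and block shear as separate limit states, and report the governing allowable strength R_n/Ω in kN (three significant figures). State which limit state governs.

143 kN (block shear governs)

Bolt shear: A_b = π·30²/4 = 706.9 mm²; R_n = 469 × 706.9 × 2 × 1 / 1000 = 663 kN → 663 / 2 = 332 kN.
Bearing: edge l_c = 28.5, r_n = 109.4 kN; interior l_c = 87, r_n = 230.4 kN; R_n = 109.4 + 1·230.4 = 339.8 kN → 170 kN.
Block shear: A_gv = 1320, A_nv = 900, A_nt = 220 mm²; R_n = min(0.6F_uA_nv, 0.6F_yA_gv) + U_bs·F_u·A_nt = 286 kN → 143 kN.
Block shear governs: 143 kN.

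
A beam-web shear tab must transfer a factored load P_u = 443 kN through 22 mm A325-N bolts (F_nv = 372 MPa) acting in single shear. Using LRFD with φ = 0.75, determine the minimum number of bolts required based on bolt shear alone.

A_b = π·22²/4 = 380.1 mm².
Per-bolt design strength φR_n = 0.75 × 372 × 380.1 × 1 / 1000 = 106.1 kN.
n ≥ 443 / 106.1 = 4.177 → use 5 bolts.

5 bolts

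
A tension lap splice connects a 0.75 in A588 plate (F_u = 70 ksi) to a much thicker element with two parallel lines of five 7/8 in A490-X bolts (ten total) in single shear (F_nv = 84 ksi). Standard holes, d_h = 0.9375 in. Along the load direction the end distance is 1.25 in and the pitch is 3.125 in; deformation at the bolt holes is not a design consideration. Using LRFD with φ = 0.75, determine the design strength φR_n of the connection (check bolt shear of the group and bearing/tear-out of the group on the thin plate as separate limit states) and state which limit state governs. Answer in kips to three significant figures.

Bolt shear: A_b = π·0.875²/4 = 0.6013 in²; R_n = 84 × 0.6013 × 10 × 1 = 505.1 kips → 0.75 × 505.1 = 379 kips.
Bearing (1.5 l_c t F_u ≤ 3.0 d t F_u): upper limit = 3.0·0.875·0.75·70 = 137.8 kips.
  Edge l_c = 1.25 − 0.9375/2 = 0.7812 → r_n = 61.52 kips; interior l_c = 3.125 − 0.9375 = 2.188 → r_n = 137.8 kips.
  R_n,bearing = 2·61.52 + 8·137.8 = 1226 kips → 0.75 × 1226 = 919 kips.
Bolt shear governs: 379 kips.

379 kips (bolt shear governs)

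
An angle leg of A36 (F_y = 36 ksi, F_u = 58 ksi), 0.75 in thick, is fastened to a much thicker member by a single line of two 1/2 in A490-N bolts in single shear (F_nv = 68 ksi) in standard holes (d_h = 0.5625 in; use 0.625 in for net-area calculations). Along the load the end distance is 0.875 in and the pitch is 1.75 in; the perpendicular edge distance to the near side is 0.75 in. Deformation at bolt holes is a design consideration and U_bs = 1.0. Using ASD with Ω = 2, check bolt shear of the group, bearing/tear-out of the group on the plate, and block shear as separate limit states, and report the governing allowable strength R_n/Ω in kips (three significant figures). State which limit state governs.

13.4 kips (bolt shear governs)

Bolt shear: A_b = π·0.5²/4 = 0.1963 in²; R_n = 68 × 0.1963 × 2 × 1 = 26.7 kips → 26.7 / 2 = 13.4 kips.
Bearing: edge l_c = 0.5938, r_n = 30.99 kips; interior l_c = 1.188, r_n = 52.2 kips; R_n = 30.99 + 1·52.2 = 83.19 kips → 41.6 kips.
Block shear: A_gv = 1.969, A_nv = 1.266, A_nt = 0.3281 in²; R_n = min(0.6F_uA_nv, 0.6F_yA_gv) + U_bs·F_u·A_nt = 61.56 kips → 30.8 kips.
Bolt shear governs: 13.4 kips.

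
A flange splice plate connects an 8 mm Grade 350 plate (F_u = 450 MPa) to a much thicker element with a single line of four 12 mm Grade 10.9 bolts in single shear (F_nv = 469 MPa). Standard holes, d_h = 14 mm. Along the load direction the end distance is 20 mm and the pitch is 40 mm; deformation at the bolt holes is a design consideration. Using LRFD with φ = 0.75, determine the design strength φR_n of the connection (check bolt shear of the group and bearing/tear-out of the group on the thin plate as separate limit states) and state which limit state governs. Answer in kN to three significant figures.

159 kN (bolt shear governs)

Bolt shear: A_b = π·12²/4 = 113.1 mm²; R_n = 469 × 113.1 × 4 × 1 / 1000 = 212.2 kN → 0.75 × 212.2 = 159 kN.
Bearing (1.2 l_c t F_u ≤ 2.4 d t F_u): upper limit = 2.4·12·8·450 / 1000 = 103.7 kN.
  Edge l_c = 20 − 14/2 = 13 → r_n = 56.16 kN; interior l_c = 40 − 14 = 26 → r_n = 103.7 kN.
  R_n,bearing = 1·56.16 + 3·103.7 = 367.2 kN → 0.75 × 367.2 = 275 kN.
Bolt shear governs: 159 kN.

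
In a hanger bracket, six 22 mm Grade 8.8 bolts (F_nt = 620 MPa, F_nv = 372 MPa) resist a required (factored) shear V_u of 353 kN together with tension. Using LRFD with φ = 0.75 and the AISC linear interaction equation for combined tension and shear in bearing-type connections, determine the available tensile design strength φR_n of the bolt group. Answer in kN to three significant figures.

790 kN

A_b = π·22²/4 = 380.1 mm²; f_rv = 353 × 1000 / (6 × 380.1) = 154.8 MPa.
F'_nt = 1.3 F_nt − (F_nt / φF_nv) f_rv = 1.3·620 − (620/(0.75·372))·154.8 = 462.1 MPa, capped at F_nt → F'_nt = 462.1 MPa.
R_n = F'_nt · A_b · n = 462.1 × 380.1 × 6 / 1000 = 1054 kN.
Design strength φR_n = 0.75 × 1054 = 790 kN.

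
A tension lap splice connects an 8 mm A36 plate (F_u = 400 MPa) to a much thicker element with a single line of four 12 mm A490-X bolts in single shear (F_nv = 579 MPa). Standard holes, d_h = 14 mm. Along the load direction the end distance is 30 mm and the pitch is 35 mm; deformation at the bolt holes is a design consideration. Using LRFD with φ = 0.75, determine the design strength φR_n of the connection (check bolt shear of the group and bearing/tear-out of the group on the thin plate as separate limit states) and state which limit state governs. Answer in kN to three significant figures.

Bolt shear: A_b = π·12²/4 = 113.1 mm²; R_n = 579 × 113.1 × 4 × 1 / 1000 = 261.9 kN → 0.75 × 261.9 = 196 kN.
Bearing (1.2 l_c t F_u ≤ 2.4 d t F_u): upper limit = 2.4·12·8·400 / 1000 = 92.16 kN.
  Edge l_c = 30 − 14/2 = 23 → r_n = 88.32 kN; interior l_c = 35 − 14 = 21 → r_n = 80.64 kN.
  R_n,bearing = 1·88.32 + 3·80.64 = 330.2 kN → 0.75 × 330.2 = 248 kN.
Bolt shear governs: 196 kN.

196 kN (bolt shear governs)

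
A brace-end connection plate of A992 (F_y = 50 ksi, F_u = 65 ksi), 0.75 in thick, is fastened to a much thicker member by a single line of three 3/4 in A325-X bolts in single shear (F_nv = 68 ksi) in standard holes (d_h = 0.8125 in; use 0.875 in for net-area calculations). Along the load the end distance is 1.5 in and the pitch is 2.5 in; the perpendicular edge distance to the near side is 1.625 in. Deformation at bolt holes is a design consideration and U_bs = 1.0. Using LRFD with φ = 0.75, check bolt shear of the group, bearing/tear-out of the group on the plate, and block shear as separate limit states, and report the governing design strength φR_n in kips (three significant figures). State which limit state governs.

67.6 kips (bolt shear governs)

Bolt shear: A_b = π·0.75²/4 = 0.4418 in²; R_n = 68 × 0.4418 × 3 × 1 = 90.12 kips → 0.75 × 90.12 = 67.6 kips.
Bearing: edge l_c = 1.094, r_n = 63.98 kips; interior l_c = 1.688, r_n = 87.75 kips; R_n = 63.98 + 2·87.75 = 239.5 kips → 180 kips.
Block shear: A_gv = 4.875, A_nv = 3.234, A_nt = 0.8906 in²; R_n = min(0.6F_uA_nv, 0.6F_yA_gv) + U_bs·F_u·A_nt = 184 kips → 138 kips.
Bolt shear governs: 67.6 kips.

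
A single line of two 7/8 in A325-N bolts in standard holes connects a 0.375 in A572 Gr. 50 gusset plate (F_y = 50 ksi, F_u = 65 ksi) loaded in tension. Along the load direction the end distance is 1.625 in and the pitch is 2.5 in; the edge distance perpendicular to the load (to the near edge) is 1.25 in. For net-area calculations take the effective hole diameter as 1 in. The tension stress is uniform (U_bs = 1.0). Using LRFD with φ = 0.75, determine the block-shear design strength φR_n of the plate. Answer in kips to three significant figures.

Shear plane L_v = 1.625 + 1·2.5 = 4.125 in; A_gv = 4.125 × 0.375 = 1.547 in².
A_nv = (4.125 − 1.5·1) × 0.375 = 0.9844 in².
A_nt = (1.25 − 0.5·1) × 0.375 = 0.2812 in².
0.6 F_u A_nv = 38.39 kips; 0.6 F_y A_gv = 46.41 kips → shear rupture governs the shear term.
R_n = 38.39 + 1.0 × 65 × 0.2812 = 56.67 kips.
Design strength φR_n = 0.75 × 56.67 = 42.5 kips.

42.5 kips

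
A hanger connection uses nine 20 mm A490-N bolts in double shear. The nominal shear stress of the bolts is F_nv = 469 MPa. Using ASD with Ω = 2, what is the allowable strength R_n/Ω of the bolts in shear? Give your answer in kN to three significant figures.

1330 kN

A_b = π × 20² / 4 = 314.2 mm².
R_n = F_nv · A_b · n · n_s = 469 × 314.2 × 9 × 2 / 1000 = 2652 kN.
Allowable strength R_n/Ω = 2652 / 2 = 1330 kN.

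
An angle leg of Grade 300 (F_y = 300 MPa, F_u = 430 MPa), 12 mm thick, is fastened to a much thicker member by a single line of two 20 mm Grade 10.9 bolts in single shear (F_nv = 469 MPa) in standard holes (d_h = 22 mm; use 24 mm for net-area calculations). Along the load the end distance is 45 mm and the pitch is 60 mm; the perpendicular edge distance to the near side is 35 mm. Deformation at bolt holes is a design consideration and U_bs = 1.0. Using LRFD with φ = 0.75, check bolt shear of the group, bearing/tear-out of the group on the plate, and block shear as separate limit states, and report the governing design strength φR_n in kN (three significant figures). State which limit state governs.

221 kN (bolt shear governs)

Bolt shear: A_b = π·20²/4 = 314.2 mm²; R_n = 469 × 314.2 × 2 × 1 / 1000 = 294.7 kN → 0.75 × 294.7 = 221 kN.
Bearing: edge l_c = 34, r_n = 210.5 kN; interior l_c = 38, r_n = 235.3 kN; R_n = 210.5 + 1·235.3 = 445.8 kN → 334 kN.
Block shear: A_gv = 1260, A_nv = 828, A_nt = 276 mm²; R_n = min(0.6F_uA_nv, 0.6F_yA_gv) + U_bs·F_u·A_nt = 332.3 kN → 249 kN.
Bolt shear governs: 221 kN.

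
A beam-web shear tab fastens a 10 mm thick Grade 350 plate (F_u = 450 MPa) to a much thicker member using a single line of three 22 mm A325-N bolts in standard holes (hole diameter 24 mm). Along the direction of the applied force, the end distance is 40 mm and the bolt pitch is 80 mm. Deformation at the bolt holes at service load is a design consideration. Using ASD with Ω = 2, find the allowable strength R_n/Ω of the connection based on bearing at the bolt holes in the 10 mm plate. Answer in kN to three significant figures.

313 kN

Per bolt r_n = 1.2 l_c t F_u ≤ 2.4 d t F_u; upper limit = 2.4 × 22 × 10 × 450 / 1000 = 237.6 kN.
Edge bolt: l_c = 40 − 24/2 = 28 mm → 1.2 × 28 × 10 × 450 / 1000 = 151.2 → r_n = 151.2 kN.
Interior bolts: l_c = 80 − 24 = 56 mm → 1.2 × 56 × 10 × 450 / 1000 = 302.4 → r_n = 237.6 kN.
R_n = 1 × 151.2 + 2 × 237.6 = 626.4 kN.
Allowable strength R_n/Ω = 626.4 / 2 = 313 kN.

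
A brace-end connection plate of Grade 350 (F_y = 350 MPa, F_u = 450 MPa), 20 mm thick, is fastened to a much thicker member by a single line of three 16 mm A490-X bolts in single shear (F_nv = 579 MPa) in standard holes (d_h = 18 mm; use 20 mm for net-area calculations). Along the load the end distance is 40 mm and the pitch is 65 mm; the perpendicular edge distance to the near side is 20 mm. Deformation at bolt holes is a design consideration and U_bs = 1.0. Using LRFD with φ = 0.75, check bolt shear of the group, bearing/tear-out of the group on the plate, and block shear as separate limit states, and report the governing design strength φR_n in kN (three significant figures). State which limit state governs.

Bolt shear: A_b = π·16²/4 = 201.1 mm²; R_n = 579 × 201.1 × 3 × 1 / 1000 = 349.2 kN → 0.75 × 349.2 = 262 kN.
Bearing: edge l_c = 31, r_n = 334.8 kN; interior l_c = 47, r_n = 345.6 kN; R_n = 334.8 + 2·345.6 = 1026 kN → 770 kN.
Block shear: A_gv = 3400, A_nv = 2400, A_nt = 200 mm²; R_n = min(0.6F_uA_nv, 0.6F_yA_gv) + U_bs·F_u·A_nt = 738 kN → 554 kN.
Bolt shear governs: 262 kN.

262 kN (bolt shear governs)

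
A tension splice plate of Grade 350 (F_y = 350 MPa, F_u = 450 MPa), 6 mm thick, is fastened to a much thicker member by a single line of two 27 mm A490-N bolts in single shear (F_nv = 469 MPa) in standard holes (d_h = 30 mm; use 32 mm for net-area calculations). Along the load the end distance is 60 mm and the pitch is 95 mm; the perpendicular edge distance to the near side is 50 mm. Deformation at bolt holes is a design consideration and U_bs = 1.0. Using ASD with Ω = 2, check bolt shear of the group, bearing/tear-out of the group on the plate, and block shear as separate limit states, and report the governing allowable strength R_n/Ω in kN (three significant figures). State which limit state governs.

133 kN (block shear governs)

Bolt shear: A_b = π·27²/4 = 572.6 mm²; R_n = 469 × 572.6 × 2 × 1 / 1000 = 537.1 kN → 537.1 / 2 = 269 kN.
Bearing: edge l_c = 45, r_n = 145.8 kN; interior l_c = 65, r_n = 175 kN; R_n = 145.8 + 1·175 = 320.8 kN → 160 kN.
Block shear: A_gv = 930, A_nv = 642, A_nt = 204 mm²; R_n = min(0.6F_uA_nv, 0.6F_yA_gv) + U_bs·F_u·A_nt = 265.1 kN → 133 kN.
Block shear governs: 133 kN.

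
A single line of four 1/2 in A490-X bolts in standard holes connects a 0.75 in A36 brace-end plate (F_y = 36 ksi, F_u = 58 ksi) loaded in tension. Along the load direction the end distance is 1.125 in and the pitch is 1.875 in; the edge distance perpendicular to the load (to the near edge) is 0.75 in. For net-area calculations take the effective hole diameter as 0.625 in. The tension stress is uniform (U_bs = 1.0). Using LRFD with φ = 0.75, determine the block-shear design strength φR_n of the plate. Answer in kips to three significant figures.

96.3 kips

Shear plane L_v = 1.125 + 3·1.875 = 6.75 in; A_gv = 6.75 × 0.75 = 5.062 in².
A_nv = (6.75 − 3.5·0.625) × 0.75 = 3.422 in².
A_nt = (0.75 − 0.5·0.625) × 0.75 = 0.3281 in².
0.6 F_u A_nv = 119.1 kips; 0.6 F_y A_gv = 109.3 kips → shear yielding governs the shear term.
R_n = 109.3 + 1.0 × 58 × 0.3281 = 128.4 kips.
Design strength φR_n = 0.75 × 128.4 = 96.3 kips.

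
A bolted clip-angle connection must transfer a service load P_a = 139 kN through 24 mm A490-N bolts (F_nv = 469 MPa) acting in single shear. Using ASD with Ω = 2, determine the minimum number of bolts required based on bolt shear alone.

2 bolts

A_b = π·24²/4 = 452.4 mm².
Per-bolt allowable strength R_n/Ω = 469 × 452.4 × 1 / 1000 / 2 = 106.1 kN.
n ≥ 139 / 106.1 = 1.31 → use 2 bolts.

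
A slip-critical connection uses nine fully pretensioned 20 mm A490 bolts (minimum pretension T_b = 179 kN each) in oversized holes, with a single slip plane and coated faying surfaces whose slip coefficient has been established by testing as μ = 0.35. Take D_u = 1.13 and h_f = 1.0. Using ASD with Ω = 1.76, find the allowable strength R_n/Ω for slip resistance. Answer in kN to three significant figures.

362 kN

R_n = μ · D_u · h_f · T_b · n_s · n_b = 0.35 × 1.13 × 1.0 × 179 × 1 × 9 = 637.2 kN.
Allowable strength R_n/Ω = 637.2 / 1.76 = 362 kN.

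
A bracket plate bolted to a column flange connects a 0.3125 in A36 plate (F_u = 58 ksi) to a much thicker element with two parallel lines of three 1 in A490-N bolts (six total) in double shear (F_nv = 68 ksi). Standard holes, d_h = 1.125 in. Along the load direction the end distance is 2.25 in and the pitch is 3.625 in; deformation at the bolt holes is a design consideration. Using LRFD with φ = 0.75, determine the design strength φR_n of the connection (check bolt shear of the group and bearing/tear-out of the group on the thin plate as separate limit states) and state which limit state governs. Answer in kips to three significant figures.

Bolt shear: A_b = π·1²/4 = 0.7854 in²; R_n = 68 × 0.7854 × 6 × 2 = 640.9 kips → 0.75 × 640.9 = 481 kips.
Bearing (1.2 l_c t F_u ≤ 2.4 d t F_u): upper limit = 2.4·1·0.3125·58 = 43.5 kips.
  Edge l_c = 2.25 − 1.125/2 = 1.688 → r_n = 36.7 kips; interior l_c = 3.625 − 1.125 = 2.5 → r_n = 43.5 kips.
  R_n,bearing = 2·36.7 + 4·43.5 = 247.4 kips → 0.75 × 247.4 = 186 kips.
Bearing governs: 186 kips.

186 kips (bearing governs)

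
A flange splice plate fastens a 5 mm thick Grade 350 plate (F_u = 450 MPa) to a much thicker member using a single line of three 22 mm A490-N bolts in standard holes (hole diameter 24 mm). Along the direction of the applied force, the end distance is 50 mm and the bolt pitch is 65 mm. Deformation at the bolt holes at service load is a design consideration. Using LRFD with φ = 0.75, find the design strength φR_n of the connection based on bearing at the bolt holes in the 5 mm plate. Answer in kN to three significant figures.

Per bolt r_n = 1.2 l_c t F_u ≤ 2.4 d t F_u; upper limit = 2.4 × 22 × 5 × 450 / 1000 = 118.8 kN.
Edge bolt: l_c = 50 − 24/2 = 38 mm → 1.2 × 38 × 5 × 450 / 1000 = 102.6 → r_n = 102.6 kN.
Interior bolts: l_c = 65 − 24 = 41 mm → 1.2 × 41 × 5 × 450 / 1000 = 110.7 → r_n = 110.7 kN.
R_n = 1 × 102.6 + 2 × 110.7 = 324 kN.
Design strength φR_n = 0.75 × 324 = 243 kN.

243 kN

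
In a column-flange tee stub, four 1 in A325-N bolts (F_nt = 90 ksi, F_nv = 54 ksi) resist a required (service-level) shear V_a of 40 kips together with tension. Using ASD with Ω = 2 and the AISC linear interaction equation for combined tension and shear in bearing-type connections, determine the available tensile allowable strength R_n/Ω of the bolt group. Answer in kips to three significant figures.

A_b = π·1²/4 = 0.7854 in²; f_rv = 40 / (4 × 0.7854) = 12.73 ksi.
F'_nt = 1.3 F_nt − (Ω F_nt / F_nv) f_rv = 1.3·90 − (2·90/54)·12.73 = 74.56 ksi, capped at F_nt → F'_nt = 74.56 ksi.
R_n = F'_nt · A_b · n = 74.56 × 0.7854 × 4 = 234.2 kips.
Allowable strength R_n/Ω = 234.2 / 2 = 117 kips.

117 kips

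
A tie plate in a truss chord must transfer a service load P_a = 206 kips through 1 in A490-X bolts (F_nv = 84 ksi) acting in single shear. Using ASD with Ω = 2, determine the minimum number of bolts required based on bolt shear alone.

A_b = π·1²/4 = 0.7854 in².
Per-bolt allowable strength R_n/Ω = 84 × 0.7854 × 1 / 2 = 32.99 kips.
n ≥ 206 / 32.99 = 6.245 → use 7 bolts.

7 bolts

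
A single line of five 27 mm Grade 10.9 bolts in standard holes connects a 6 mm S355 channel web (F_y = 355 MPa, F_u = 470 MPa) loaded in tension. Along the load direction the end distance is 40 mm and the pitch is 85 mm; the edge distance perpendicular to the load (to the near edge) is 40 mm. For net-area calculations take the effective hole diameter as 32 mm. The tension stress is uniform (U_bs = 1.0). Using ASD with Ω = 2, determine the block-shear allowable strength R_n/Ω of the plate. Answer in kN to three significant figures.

Shear plane L_v = 40 + 4·85 = 380 mm; A_gv = 380 × 6 = 2280 mm².
A_nv = (380 − 4.5·32) × 6 = 1416 mm².
A_nt = (40 − 0.5·32) × 6 = 144 mm².
0.6 F_u A_nv = 399.3 kN; 0.6 F_y A_gv = 485.6 kN → shear rupture governs the shear term.
R_n = 399.3 + 1.0 × 470 × 144 / 1000 = 467 kN.
Allowable strength R_n/Ω = 467 / 2 = 233 kN.

233 kN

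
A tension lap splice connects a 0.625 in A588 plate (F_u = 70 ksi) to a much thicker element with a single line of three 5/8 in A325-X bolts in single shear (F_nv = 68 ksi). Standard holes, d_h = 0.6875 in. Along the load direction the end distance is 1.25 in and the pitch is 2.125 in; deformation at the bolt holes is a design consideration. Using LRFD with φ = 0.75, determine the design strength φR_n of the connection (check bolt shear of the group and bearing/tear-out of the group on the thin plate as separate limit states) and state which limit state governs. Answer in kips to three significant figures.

46.9 kips (bolt shear governs)

Bolt shear: A_b = π·0.625²/4 = 0.3068 in²; R_n = 68 × 0.3068 × 3 × 1 = 62.59 kips → 0.75 × 62.59 = 46.9 kips.
Bearing (1.2 l_c t F_u ≤ 2.4 d t F_u): upper limit = 2.4·0.625·0.625·70 = 65.62 kips.
  Edge l_c = 1.25 − 0.6875/2 = 0.9062 → r_n = 47.58 kips; interior l_c = 2.125 − 0.6875 = 1.438 → r_n = 65.62 kips.
  R_n,bearing = 1·47.58 + 2·65.62 = 178.8 kips → 0.75 × 178.8 = 134 kips.
Bolt shear governs: 46.9 kips.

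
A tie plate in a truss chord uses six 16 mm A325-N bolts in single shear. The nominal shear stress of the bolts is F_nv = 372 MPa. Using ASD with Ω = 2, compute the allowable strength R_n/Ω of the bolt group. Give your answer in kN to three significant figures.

A_b = π × 16² / 4 = 201.1 mm².
R_n = F_nv · A_b · n · n_s = 372 × 201.1 × 6 × 1 / 1000 = 448.8 kN.
Allowable strength R_n/Ω = 448.8 / 2 = 224 kN.

224 kN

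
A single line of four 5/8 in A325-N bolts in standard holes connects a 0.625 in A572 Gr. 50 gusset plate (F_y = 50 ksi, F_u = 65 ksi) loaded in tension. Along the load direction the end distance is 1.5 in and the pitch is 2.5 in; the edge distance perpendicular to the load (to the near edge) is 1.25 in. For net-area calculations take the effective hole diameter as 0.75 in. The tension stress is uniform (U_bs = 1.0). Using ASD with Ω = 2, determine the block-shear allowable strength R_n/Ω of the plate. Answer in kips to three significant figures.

Shear plane L_v = 1.5 + 3·2.5 = 9 in; A_gv = 9 × 0.625 = 5.625 in².
A_nv = (9 − 3.5·0.75) × 0.625 = 3.984 in².
A_nt = (1.25 − 0.5·0.75) × 0.625 = 0.5469 in².
0.6 F_u A_nv = 155.4 kips; 0.6 F_y A_gv = 168.8 kips → shear rupture governs the shear term.
R_n = 155.4 + 1.0 × 65 × 0.5469 = 190.9 kips.
Allowable strength R_n/Ω = 190.9 / 2 = 95.5 kips.

95.5 kips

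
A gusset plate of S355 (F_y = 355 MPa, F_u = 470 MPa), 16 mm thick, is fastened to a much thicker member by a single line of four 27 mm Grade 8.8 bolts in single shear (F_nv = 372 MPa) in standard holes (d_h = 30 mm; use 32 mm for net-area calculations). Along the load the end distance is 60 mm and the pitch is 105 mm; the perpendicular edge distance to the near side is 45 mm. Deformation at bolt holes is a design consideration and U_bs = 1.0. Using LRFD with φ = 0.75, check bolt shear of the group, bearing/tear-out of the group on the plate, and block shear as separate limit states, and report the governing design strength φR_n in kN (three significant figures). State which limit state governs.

639 kN (bolt shear governs)

Bolt shear: A_b = π·27²/4 = 572.6 mm²; R_n = 372 × 572.6 × 4 × 1 / 1000 = 852 kN → 0.75 × 852 = 639 kN.
Bearing: edge l_c = 45, r_n = 406.1 kN; interior l_c = 75, r_n = 487.3 kN; R_n = 406.1 + 3·487.3 = 1868 kN → 1400 kN.
Block shear: A_gv = 6000, A_nv = 4208, A_nt = 464 mm²; R_n = min(0.6F_uA_nv, 0.6F_yA_gv) + U_bs·F_u·A_nt = 1405 kN → 1050 kN.
Bolt shear governs: 639 kN.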